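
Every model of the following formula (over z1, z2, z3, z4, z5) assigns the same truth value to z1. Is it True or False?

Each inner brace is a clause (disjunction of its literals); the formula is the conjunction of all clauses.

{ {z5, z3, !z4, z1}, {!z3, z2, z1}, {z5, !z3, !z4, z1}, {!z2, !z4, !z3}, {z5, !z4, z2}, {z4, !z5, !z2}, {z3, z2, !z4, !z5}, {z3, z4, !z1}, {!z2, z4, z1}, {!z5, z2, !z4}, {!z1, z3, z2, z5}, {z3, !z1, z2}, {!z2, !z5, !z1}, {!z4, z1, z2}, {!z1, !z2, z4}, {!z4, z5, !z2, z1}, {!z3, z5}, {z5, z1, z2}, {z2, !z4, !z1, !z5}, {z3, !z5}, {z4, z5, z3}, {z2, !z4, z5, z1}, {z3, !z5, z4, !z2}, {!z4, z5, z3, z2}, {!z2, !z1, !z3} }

True

Suppose z1 = false.
Branch on z3: set z3 = false.
Unit clause (!z5) forces z5 = false.
Unit clause (!z4) forces z4 = false.
But (z4) is also a unit clause — contradiction.
So z3 must be the other value — set z3 = true.
Unit clause (z2) forces z2 = true.
Unit clause (!z4) forces z4 = false.
But (z4) is also a unit clause — contradiction.
Both values of z3 lead to a conflict.
So every satisfying assignment has z1 = True.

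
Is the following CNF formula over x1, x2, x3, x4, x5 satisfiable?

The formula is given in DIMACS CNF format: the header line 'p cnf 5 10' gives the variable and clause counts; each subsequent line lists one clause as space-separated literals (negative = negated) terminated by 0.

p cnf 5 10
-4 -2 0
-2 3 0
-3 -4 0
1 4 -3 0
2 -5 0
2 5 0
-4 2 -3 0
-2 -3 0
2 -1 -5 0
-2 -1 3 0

Case x4 = False:
Case x2 = False:
(¬x5) alone gives x5 = False.
But (x5) is also a unit clause — contradiction.
So x2 must be the other value — set x2 = True.
(x3) alone gives x3 = True.
But (¬x3) is also a unit clause — contradiction.
Neither x2 = True nor x2 = False works.
So x4 must be the other value — set x4 = True.
(¬x2) alone gives x2 = False.
(¬x3) alone gives x3 = False.
(¬x5) alone gives x5 = False.
But (x5) is also a unit clause — contradiction.
Neither x4 = True nor x4 = False works.
No assignment satisfies every clause.

No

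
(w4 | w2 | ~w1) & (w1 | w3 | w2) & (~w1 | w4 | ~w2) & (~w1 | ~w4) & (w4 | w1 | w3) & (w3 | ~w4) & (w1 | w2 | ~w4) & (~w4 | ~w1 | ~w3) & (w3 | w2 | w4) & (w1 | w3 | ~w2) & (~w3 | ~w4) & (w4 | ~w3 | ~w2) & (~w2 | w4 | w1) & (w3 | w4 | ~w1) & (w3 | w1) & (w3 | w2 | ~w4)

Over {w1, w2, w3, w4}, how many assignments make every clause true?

1

There are 2^4 = 16 truth assignments over (w1, w2, w3, w4).
Split on w3. With w3 = 1, the clauses containing w3 are satisfied and ~w3 drops from the rest; 1 of the 2^3 = 8 assignments to the other variables satisfy what remains.
With w3 = 0, by the same count on the reduced clause set, 0 assignments work.
Total: 1 + 0 = 1.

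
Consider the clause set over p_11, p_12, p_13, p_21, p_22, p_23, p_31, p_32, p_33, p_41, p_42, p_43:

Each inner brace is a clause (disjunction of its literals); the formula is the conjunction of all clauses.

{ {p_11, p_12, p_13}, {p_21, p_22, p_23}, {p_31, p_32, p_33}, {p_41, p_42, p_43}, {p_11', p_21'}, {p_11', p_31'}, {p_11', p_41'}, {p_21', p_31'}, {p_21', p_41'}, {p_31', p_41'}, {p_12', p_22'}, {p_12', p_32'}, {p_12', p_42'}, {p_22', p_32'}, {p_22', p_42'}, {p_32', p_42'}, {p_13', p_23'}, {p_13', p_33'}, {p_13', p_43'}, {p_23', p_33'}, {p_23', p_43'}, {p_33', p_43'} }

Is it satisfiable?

Case p_11 = 0:
Case p_12 = 1:
From the singleton clause (p_22'), p_22 = 0.
From the singleton clause (p_32'), p_32 = 0.
From the singleton clause (p_42'), p_42 = 0.
Case p_21 = 1:
From the singleton clause (p_31'), p_31 = 0.
From the singleton clause (p_33), p_33 = 1.
From the singleton clause (p_41'), p_41 = 0.
From the singleton clause (p_43), p_43 = 1.
That conflicts with the unit clause (p_43').
That branch fails; take p_21 = 0 instead.
From the singleton clause (p_23), p_23 = 1.
From the singleton clause (p_13'), p_13 = 0.
From the singleton clause (p_33'), p_33 = 0.
From the singleton clause (p_31), p_31 = 1.
From the singleton clause (p_41'), p_41 = 0.
From the singleton clause (p_43), p_43 = 1.
That conflicts with the unit clause (p_43').
Either choice for p_21 ends in contradiction.
That branch fails; take p_12 = 0 instead.
From the singleton clause (p_13), p_13 = 1.
From the singleton clause (p_23'), p_23 = 0.
From the singleton clause (p_33'), p_33 = 0.
From the singleton clause (p_43'), p_43 = 0.
Case p_21 = 1:
From the singleton clause (p_31'), p_31 = 0.
From the singleton clause (p_32), p_32 = 1.
From the singleton clause (p_41'), p_41 = 0.
From the singleton clause (p_42), p_42 = 1.
That conflicts with the unit clause (p_42').
That branch fails; take p_21 = 0 instead.
From the singleton clause (p_22), p_22 = 1.
From the singleton clause (p_32'), p_32 = 0.
From the singleton clause (p_31), p_31 = 1.
From the singleton clause (p_41'), p_41 = 0.
From the singleton clause (p_42), p_42 = 1.
That conflicts with the unit clause (p_42').
Either choice for p_21 ends in contradiction.
Either choice for p_12 ends in contradiction.
That branch fails; take p_11 = 1 instead.
From the singleton clause (p_21'), p_21 = 0.
From the singleton clause (p_31'), p_31 = 0.
From the singleton clause (p_41'), p_41 = 0.
Case p_22 = 1:
From the singleton clause (p_12'), p_12 = 0.
From the singleton clause (p_32'), p_32 = 0.
From the singleton clause (p_33), p_33 = 1.
From the singleton clause (p_42'), p_42 = 0.
From the singleton clause (p_43), p_43 = 1.
That conflicts with the unit clause (p_43').
That branch fails; take p_22 = 0 instead.
From the singleton clause (p_23), p_23 = 1.
From the singleton clause (p_13'), p_13 = 0.
From the singleton clause (p_33'), p_33 = 0.
From the singleton clause (p_32), p_32 = 1.
From the singleton clause (p_12'), p_12 = 0.
From the singleton clause (p_42'), p_42 = 0.
From the singleton clause (p_43), p_43 = 1.
That conflicts with the unit clause (p_43').
Either choice for p_22 ends in contradiction.
Either choice for p_11 ends in contradiction.
No assignment satisfies every clause.

No, unsatisfiable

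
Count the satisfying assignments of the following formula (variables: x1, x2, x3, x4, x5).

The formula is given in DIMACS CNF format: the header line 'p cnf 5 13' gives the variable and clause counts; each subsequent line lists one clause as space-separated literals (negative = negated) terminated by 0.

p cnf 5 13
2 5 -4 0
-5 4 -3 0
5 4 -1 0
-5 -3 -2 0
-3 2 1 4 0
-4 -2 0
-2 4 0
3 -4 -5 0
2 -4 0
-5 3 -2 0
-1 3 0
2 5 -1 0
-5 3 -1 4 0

There are 2^5 = 32 truth assignments over (x1, x2, x3, x4, x5).
Split on x4. With x4 = True, the clauses containing x4 are satisfied and ¬x4 drops from the rest; 0 of the 2^4 = 16 assignments to the other variables satisfy what remains.
With x4 = False, by the same count on the reduced clause set, 2 assignments work.
Total: 0 + 2 = 2.

2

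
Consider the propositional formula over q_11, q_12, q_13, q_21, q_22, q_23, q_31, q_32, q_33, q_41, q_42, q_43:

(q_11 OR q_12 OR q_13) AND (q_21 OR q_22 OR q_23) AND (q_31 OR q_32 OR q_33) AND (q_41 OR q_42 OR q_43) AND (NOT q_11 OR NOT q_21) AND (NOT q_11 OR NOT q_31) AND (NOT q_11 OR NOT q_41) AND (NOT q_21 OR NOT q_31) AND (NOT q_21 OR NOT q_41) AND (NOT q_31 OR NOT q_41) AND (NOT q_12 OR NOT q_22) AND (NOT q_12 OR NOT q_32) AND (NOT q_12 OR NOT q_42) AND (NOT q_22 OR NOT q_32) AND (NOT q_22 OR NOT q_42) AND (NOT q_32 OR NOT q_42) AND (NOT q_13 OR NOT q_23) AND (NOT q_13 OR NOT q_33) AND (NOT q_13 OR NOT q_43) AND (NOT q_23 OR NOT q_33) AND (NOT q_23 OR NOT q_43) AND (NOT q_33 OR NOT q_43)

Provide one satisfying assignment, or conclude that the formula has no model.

Suppose q_11 = false.
Suppose q_12 = true.
(NOT q_22) alone gives q_22 = false.
(NOT q_32) alone gives q_32 = false.
(NOT q_42) alone gives q_42 = false.
Suppose q_21 = true.
(NOT q_31) alone gives q_31 = false.
(q_33) alone gives q_33 = true.
(NOT q_41) alone gives q_41 = false.
(q_43) alone gives q_43 = true.
But (NOT q_43) is also a unit clause — contradiction.
Undo q_21 and try q_21 = false.
(q_23) alone gives q_23 = true.
(NOT q_13) alone gives q_13 = false.
(NOT q_33) alone gives q_33 = false.
(q_31) alone gives q_31 = true.
(NOT q_41) alone gives q_41 = false.
(q_43) alone gives q_43 = true.
But (NOT q_43) is also a unit clause — contradiction.
Either choice for q_21 ends in contradiction.
Undo q_12 and try q_12 = false.
(q_13) alone gives q_13 = true.
(NOT q_23) alone gives q_23 = false.
(NOT q_33) alone gives q_33 = false.
(NOT q_43) alone gives q_43 = false.
Suppose q_21 = true.
(NOT q_31) alone gives q_31 = false.
(q_32) alone gives q_32 = true.
(NOT q_41) alone gives q_41 = false.
(q_42) alone gives q_42 = true.
But (NOT q_42) is also a unit clause — contradiction.
Undo q_21 and try q_21 = false.
(q_22) alone gives q_22 = true.
(NOT q_32) alone gives q_32 = false.
(q_31) alone gives q_31 = true.
(NOT q_41) alone gives q_41 = false.
(q_42) alone gives q_42 = true.
But (NOT q_42) is also a unit clause — contradiction.
Either choice for q_21 ends in contradiction.
Either choice for q_12 ends in contradiction.
Undo q_11 and try q_11 = true.
(NOT q_21) alone gives q_21 = false.
(NOT q_31) alone gives q_31 = false.
(NOT q_41) alone gives q_41 = false.
Suppose q_22 = true.
(NOT q_12) alone gives q_12 = false.
(NOT q_32) alone gives q_32 = false.
(q_33) alone gives q_33 = true.
(NOT q_42) alone gives q_42 = false.
(q_43) alone gives q_43 = true.
But (NOT q_43) is also a unit clause — contradiction.
Undo q_22 and try q_22 = false.
(q_23) alone gives q_23 = true.
(NOT q_13) alone gives q_13 = false.
(NOT q_33) alone gives q_33 = false.
(q_32) alone gives q_32 = true.
(NOT q_12) alone gives q_12 = false.
(NOT q_42) alone gives q_42 = false.
(q_43) alone gives q_43 = true.
But (NOT q_43) is also a unit clause — contradiction.
Either choice for q_22 ends in contradiction.
Either choice for q_11 ends in contradiction.

UNSATISFIABLE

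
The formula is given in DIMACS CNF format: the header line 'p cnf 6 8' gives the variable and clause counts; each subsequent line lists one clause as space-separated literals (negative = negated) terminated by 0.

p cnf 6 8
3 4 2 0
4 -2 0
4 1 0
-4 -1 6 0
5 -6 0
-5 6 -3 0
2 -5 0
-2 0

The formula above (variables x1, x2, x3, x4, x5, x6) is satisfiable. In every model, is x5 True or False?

Suppose x5 = True.
(x2) alone gives x2 = True.
But (¬x2) is also a unit clause — contradiction.
So every satisfying assignment has x5 = False.

False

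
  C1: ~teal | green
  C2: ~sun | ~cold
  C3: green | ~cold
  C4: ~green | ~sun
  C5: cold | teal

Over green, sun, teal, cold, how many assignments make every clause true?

3

There are 2^4 = 16 truth assignments over (green, sun, teal, cold).
Check each against the 5 clauses (columns in the order green, sun, teal, cold):
  F F F F  ✗ fails (cold | teal)
  F F F T  ✗ fails (green | ~cold)
  F F T F  ✗ fails (~teal | green)
  F F T T  ✗ fails (~teal | green)
  F T F F  ✗ fails (cold | teal)
  F T F T  ✗ fails (~sun | ~cold)
  F T T F  ✗ fails (~teal | green)
  F T T T  ✗ fails (~teal | green)
  T F F F  ✗ fails (cold | teal)
  T F F T  ✓ satisfies all
  T F T F  ✓ satisfies all
  T F T T  ✓ satisfies all
  T T F F  ✗ fails (~green | ~sun)
  T T F T  ✗ fails (~sun | ~cold)
  T T T F  ✗ fails (~green | ~sun)
  T T T T  ✗ fails (~sun | ~cold)
3 of the 16 rows are models.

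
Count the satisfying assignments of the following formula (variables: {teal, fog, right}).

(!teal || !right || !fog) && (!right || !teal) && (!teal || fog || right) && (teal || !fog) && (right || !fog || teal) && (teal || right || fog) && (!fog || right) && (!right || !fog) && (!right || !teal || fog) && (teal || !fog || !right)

There are 2^3 = 8 truth assignments over (teal, fog, right).
Check each against the 10 clauses (columns in the order teal, fog, right):
  F F F  ✗ fails (teal || right || fog)
  F F T  ✓ satisfies all
  F T F  ✗ fails (teal || !fog)
  F T T  ✗ fails (teal || !fog)
  T F F  ✗ fails (!teal || fog || right)
  T F T  ✗ fails (!right || !teal)
  T T F  ✗ fails (!fog || right)
  T T T  ✗ fails (!teal || !right || !fog)
1 of the 8 rows is a model.

1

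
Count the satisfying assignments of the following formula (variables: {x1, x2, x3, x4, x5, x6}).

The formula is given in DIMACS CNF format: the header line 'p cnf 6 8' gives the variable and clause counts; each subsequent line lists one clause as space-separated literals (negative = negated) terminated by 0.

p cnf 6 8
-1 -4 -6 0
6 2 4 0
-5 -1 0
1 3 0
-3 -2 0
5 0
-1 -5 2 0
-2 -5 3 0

3

There are 2^6 = 64 truth assignments over (x1, x2, x3, x4, x5, x6).
Split on x4. With x4 = True, the clauses containing x4 are satisfied and ¬x4 drops from the rest; 2 of the 2^5 = 32 assignments to the other variables satisfy what remains.
With x4 = False, by the same count on the reduced clause set, 1 assignment works.
Total: 2 + 1 = 3.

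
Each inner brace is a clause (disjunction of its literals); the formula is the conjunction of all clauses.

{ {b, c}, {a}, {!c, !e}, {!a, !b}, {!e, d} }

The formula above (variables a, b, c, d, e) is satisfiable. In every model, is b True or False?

Suppose b = true.
The clause (a) is unit, so a = true.
That conflicts with the unit clause (!a).
So every satisfying assignment has b = False.

False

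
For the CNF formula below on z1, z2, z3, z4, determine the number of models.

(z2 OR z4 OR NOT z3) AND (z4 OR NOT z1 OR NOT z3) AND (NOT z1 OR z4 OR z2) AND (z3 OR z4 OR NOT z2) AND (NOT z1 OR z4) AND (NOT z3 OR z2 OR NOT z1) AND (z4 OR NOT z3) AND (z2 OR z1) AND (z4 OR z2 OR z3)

There are 2^4 = 16 truth assignments over (z1, z2, z3, z4).
Check each against the 9 clauses (columns in the order z1, z2, z3, z4):
  F F F F  ✗ fails (z2 OR z1)
  F F F T  ✗ fails (z2 OR z1)
  F F T F  ✗ fails (z2 OR z4 OR NOT z3)
  F F T T  ✗ fails (z2 OR z1)
  F T F F  ✗ fails (z3 OR z4 OR NOT z2)
  F T F T  ✓ satisfies all
  F T T F  ✗ fails (z4 OR NOT z3)
  F T T T  ✓ satisfies all
  T F F F  ✗ fails (NOT z1 OR z4 OR z2)
  T F F T  ✓ satisfies all
  T F T F  ✗ fails (z2 OR z4 OR NOT z3)
  T F T T  ✗ fails (NOT z3 OR z2 OR NOT z1)
  T T F F  ✗ fails (z3 OR z4 OR NOT z2)
  T T F T  ✓ satisfies all
  T T T F  ✗ fails (z4 OR NOT z1 OR NOT z3)
  T T T T  ✓ satisfies all
5 of the 16 rows are models.

5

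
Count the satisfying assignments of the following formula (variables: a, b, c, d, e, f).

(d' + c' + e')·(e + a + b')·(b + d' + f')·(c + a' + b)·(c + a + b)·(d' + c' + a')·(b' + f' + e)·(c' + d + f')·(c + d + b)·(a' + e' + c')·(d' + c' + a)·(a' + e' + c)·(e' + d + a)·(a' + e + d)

4

There are 2^6 = 64 truth assignments over (a, b, c, d, e, f).
Split on a. With a = 1, the clauses containing a are satisfied and a' drops from the rest; 1 of the 2^5 = 32 assignments to the other variables satisfy what remains.
With a = 0, by the same count on the reduced clause set, 3 assignments work.
(One model: a=F, b=F, c=T, d=F, e=F, f=F.)
Total: 1 + 3 = 4.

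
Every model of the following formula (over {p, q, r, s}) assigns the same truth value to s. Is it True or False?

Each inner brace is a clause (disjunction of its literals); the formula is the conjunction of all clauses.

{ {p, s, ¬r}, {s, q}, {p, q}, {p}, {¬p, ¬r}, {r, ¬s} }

False

Suppose s = True.
Unit clause (p) forces p = True.
Unit clause (¬r) forces r = False.
Now (r) is unsatisfied and unit — conflict.
So every satisfying assignment has s = False.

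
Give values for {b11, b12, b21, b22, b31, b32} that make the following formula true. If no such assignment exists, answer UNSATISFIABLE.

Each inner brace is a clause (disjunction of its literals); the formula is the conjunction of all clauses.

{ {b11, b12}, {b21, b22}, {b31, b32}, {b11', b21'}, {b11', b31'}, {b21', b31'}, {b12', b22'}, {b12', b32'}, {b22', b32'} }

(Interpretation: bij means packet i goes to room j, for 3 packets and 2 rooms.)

Branch on b11: set b11 = 1.
Unit clause (b21') forces b21 = 0.
Unit clause (b22) forces b22 = 1.
Unit clause (b31') forces b31 = 0.
Unit clause (b32) forces b32 = 1.
But (b32') is also a unit clause — contradiction.
Backtrack on b11: now try b11 = 0.
Unit clause (b12) forces b12 = 1.
Unit clause (b22') forces b22 = 0.
Unit clause (b21) forces b21 = 1.
Unit clause (b31') forces b31 = 0.
Unit clause (b32) forces b32 = 1.
But (b32') is also a unit clause — contradiction.
Either choice for b11 ends in contradiction.

UNSATISFIABLE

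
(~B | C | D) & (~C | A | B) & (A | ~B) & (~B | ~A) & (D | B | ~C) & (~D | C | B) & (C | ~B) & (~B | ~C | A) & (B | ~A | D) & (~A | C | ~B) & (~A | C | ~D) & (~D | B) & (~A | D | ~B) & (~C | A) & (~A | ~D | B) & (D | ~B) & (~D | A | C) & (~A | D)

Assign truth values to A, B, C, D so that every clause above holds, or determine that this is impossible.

A: 0; B: 0; C: 0; D: 0

Try A = 0.
The clause (~B) is unit, so B = 0.
The clause (~C) is unit, so C = 0.
The clause (~D) is unit, so D = 0.
Every clause now holds.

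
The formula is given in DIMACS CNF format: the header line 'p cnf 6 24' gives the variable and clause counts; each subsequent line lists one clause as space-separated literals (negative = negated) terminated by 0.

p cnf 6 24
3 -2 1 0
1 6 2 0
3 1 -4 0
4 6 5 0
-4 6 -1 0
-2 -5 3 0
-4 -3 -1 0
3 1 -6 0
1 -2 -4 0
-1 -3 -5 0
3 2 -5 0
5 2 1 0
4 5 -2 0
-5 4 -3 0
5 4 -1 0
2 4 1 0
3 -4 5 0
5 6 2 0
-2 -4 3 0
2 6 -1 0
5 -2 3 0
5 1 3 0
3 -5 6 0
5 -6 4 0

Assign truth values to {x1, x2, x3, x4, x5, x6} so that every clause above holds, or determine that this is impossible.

Try x3 = True.
Try x4 = True.
From the singleton clause (¬x1), x1 = False.
From the singleton clause (¬x2), x2 = False.
From the singleton clause (x6), x6 = True.
From the singleton clause (x5), x5 = True.
This assignment satisfies each clause.

x1: False,  x2: False,  x3: True,  x4: True,  x5: True,  x6: True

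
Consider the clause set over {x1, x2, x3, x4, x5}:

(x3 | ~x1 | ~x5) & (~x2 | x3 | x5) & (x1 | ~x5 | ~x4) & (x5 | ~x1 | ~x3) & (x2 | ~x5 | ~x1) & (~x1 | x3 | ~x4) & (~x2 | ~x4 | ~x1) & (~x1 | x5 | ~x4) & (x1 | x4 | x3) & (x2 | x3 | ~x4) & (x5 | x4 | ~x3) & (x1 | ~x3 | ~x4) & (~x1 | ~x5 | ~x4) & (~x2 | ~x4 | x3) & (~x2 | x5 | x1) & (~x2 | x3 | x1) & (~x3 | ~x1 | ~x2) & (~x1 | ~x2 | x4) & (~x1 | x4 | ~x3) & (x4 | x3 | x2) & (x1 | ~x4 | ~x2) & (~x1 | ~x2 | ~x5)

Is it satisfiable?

Satisfiable

Case x3 = 1:
Case x5 = 1:
Case x1 = 0:
Unit clause (~x4) forces x4 = 0.
No clause remains; x2 is free.
A satisfying assignment: x1=0, x2=1, x3=1, x4=0, x5=1.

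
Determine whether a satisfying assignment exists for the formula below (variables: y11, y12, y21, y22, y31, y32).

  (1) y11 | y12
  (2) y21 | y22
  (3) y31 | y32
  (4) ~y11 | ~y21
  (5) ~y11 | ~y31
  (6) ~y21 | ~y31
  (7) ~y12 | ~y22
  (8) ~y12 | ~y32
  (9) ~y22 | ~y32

No, unsatisfiable

Try y11 = 1.
Unit clause (~y21) forces y21 = 0.
Unit clause (y22) forces y22 = 1.
Unit clause (~y31) forces y31 = 0.
Unit clause (y32) forces y32 = 1.
Now (~y32) is unsatisfied and unit — conflict.
So y11 must be the other value — set y11 = 0.
Unit clause (y12) forces y12 = 1.
Unit clause (~y22) forces y22 = 0.
Unit clause (y21) forces y21 = 1.
Unit clause (~y31) forces y31 = 0.
Unit clause (y32) forces y32 = 1.
Now (~y32) is unsatisfied and unit — conflict.
Either choice for y11 ends in contradiction.
No assignment satisfies every clause.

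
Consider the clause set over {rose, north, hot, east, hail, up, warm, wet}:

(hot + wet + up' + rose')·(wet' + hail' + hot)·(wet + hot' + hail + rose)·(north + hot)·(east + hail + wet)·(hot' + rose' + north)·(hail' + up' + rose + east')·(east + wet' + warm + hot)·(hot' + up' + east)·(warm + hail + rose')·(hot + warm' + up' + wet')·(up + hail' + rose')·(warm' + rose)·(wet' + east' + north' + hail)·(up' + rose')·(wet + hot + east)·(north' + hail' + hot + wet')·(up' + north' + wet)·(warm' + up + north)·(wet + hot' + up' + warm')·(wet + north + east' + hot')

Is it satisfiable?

Satisfiable

Try north = 1.
Try warm = 1.
Unit clause (rose) forces rose = 1.
Unit clause (up') forces up = 0.
Unit clause (hail') forces hail = 0.
Try east = 0.
Unit clause (wet) forces wet = 1.
No clause remains; hot is free.
A satisfying assignment: rose=1,  north=1,  hot=0,  east=0,  hail=0,  up=0,  warm=1,  wet=1.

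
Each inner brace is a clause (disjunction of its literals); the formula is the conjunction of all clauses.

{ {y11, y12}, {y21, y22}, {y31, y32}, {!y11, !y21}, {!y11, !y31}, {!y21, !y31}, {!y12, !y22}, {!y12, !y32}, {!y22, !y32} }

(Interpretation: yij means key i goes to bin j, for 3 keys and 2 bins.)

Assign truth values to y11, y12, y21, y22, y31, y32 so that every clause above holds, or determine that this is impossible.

Case y11 = true:
The clause (!y21) is unit, so y21 = false.
The clause (y22) is unit, so y22 = true.
The clause (!y31) is unit, so y31 = false.
The clause (y32) is unit, so y32 = true.
But (!y32) is also a unit clause — contradiction.
Undo y11 and try y11 = false.
The clause (y12) is unit, so y12 = true.
The clause (!y22) is unit, so y22 = false.
The clause (y21) is unit, so y21 = true.
The clause (!y31) is unit, so y31 = false.
The clause (y32) is unit, so y32 = true.
But (!y32) is also a unit clause — contradiction.
Either choice for y11 ends in contradiction.

UNSATISFIABLE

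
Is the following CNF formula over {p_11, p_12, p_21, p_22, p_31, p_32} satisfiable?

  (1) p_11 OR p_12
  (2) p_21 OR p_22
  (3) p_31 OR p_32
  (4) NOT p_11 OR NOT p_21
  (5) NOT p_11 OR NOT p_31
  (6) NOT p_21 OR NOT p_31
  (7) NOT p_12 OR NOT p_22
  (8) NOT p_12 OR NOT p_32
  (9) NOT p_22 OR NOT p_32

Case p_11 = true:
From the singleton clause (NOT p_21), p_21 = false.
From the singleton clause (p_22), p_22 = true.
From the singleton clause (NOT p_31), p_31 = false.
From the singleton clause (p_32), p_32 = true.
That conflicts with the unit clause (NOT p_32).
So p_11 must be the other value — set p_11 = false.
From the singleton clause (p_12), p_12 = true.
From the singleton clause (NOT p_22), p_22 = false.
From the singleton clause (p_21), p_21 = true.
From the singleton clause (NOT p_31), p_31 = false.
From the singleton clause (p_32), p_32 = true.
That conflicts with the unit clause (NOT p_32).
Both values of p_11 lead to a conflict.
No assignment satisfies every clause.

No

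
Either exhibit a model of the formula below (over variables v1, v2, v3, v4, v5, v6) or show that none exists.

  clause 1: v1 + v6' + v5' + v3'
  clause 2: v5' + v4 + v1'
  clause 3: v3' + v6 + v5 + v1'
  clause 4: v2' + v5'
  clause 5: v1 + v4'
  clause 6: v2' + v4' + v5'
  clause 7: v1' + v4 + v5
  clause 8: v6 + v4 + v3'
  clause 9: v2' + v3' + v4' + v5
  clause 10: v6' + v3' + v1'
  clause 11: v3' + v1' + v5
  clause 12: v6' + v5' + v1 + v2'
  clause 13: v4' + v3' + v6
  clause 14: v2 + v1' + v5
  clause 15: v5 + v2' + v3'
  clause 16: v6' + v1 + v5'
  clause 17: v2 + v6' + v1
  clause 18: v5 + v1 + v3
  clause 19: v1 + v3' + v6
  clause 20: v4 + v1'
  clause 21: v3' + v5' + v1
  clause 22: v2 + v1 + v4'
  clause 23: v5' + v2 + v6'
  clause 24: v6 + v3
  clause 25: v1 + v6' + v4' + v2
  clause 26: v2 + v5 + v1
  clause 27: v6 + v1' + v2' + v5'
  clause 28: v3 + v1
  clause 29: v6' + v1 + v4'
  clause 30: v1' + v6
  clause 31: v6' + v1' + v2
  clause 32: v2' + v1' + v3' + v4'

v1=1,  v2=1,  v3=0,  v4=1,  v5=0,  v6=1

Branch on v2: set v2 = 1.
The clause (v5') is unit, so v5 = 0.
The clause (v3') is unit, so v3 = 0.
The clause (v1) is unit, so v1 = 1.
The clause (v4) is unit, so v4 = 1.
The clause (v6) is unit, so v6 = 1.
This assignment satisfies each clause.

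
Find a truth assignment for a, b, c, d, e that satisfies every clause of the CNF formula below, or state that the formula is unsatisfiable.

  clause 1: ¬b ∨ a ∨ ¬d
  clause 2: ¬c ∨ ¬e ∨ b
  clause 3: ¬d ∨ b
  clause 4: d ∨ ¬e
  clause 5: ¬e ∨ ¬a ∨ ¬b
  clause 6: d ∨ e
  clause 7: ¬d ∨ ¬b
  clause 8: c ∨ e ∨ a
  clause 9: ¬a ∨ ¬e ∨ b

UNSATISFIABLE

Case d = False:
From the singleton clause (¬e), e = False.
Now (e) is unsatisfied and unit — conflict.
That branch fails; take d = True instead.
From the singleton clause (b), b = True.
Now (¬b) is unsatisfied and unit — conflict.
Neither d = True nor d = False works.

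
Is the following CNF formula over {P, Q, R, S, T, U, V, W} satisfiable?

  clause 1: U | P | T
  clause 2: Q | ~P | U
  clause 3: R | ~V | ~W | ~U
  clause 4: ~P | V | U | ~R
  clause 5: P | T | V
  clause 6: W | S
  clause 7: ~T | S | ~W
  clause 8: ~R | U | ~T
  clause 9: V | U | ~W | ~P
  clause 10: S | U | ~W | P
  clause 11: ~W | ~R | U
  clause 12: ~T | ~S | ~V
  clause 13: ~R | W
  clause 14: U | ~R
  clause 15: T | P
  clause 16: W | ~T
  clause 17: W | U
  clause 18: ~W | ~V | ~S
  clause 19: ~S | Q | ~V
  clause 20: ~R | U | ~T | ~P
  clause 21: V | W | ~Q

Yes, satisfiable

Branch on W: set W = 0.
Unit clause (S) forces S = 1.
Unit clause (~R) forces R = 0.
Unit clause (~T) forces T = 0.
Unit clause (P) forces P = 1.
Unit clause (U) forces U = 1.
Branch on Q: set Q = 0.
Unit clause (~V) forces V = 0.
All clauses are satisfied.
A satisfying assignment: P=1, Q=0, R=0, S=1, T=0, U=1, V=0, W=0.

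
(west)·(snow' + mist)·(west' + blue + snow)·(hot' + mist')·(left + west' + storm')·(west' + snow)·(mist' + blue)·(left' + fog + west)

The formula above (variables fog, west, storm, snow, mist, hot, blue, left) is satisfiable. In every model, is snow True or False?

Suppose snow = 0.
The clause (west) is unit, so west = 1.
That conflicts with the unit clause (west').
So every satisfying assignment has snow = True.

True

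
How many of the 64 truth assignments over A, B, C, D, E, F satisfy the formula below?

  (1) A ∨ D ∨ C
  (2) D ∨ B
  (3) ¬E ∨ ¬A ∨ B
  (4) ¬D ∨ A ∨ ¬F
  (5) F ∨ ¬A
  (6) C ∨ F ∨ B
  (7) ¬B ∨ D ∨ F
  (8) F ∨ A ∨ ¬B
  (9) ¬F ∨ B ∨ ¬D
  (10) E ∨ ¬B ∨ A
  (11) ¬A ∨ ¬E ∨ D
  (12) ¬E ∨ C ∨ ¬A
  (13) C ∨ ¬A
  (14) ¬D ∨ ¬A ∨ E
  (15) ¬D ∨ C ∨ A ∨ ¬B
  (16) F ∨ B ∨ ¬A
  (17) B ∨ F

3

There are 2^6 = 64 truth assignments over (A, B, C, D, E, F).
Split on C. With C = True, the clauses containing C are satisfied and ¬C drops from the rest; 3 of the 2^5 = 32 assignments to the other variables satisfy what remains.
With C = False, by the same count on the reduced clause set, 0 assignments work.
Total: 3 + 0 = 3.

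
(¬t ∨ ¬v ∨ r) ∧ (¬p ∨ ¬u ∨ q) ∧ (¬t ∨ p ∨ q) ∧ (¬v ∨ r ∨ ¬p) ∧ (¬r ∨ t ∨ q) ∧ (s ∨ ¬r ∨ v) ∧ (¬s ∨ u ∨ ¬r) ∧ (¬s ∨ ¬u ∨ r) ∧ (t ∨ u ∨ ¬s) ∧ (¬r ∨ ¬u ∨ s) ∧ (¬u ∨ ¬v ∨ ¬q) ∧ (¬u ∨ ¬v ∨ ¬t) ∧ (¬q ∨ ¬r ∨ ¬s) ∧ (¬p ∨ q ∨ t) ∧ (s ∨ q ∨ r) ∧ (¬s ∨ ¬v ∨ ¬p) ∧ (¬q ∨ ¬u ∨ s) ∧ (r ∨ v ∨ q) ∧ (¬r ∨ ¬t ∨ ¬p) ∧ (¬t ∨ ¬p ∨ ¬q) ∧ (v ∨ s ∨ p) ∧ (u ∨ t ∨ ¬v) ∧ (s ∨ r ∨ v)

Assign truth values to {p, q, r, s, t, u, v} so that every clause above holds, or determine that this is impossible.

p=False; q=True; r=True; s=False; t=True; u=False; v=True

Case t = True:
Case v = True:
From the singleton clause (r), r = True.
From the singleton clause (¬u), u = False.
From the singleton clause (¬s), s = False.
From the singleton clause (¬p), p = False.
From the singleton clause (q), q = True.
Every clause now holds.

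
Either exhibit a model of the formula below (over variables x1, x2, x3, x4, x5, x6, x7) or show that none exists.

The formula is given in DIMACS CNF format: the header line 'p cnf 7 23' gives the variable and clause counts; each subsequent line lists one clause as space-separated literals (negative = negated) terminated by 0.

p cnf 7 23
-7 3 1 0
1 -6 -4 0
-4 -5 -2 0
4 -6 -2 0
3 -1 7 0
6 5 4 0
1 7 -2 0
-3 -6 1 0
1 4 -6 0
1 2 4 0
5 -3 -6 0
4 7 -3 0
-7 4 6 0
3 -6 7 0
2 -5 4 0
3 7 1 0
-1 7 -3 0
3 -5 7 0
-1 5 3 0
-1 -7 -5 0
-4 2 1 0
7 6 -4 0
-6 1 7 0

Case x7 = True:
Case x3 = True:
Case x6 = False:
The clause (x4) is unit, so x4 = True.
Case x5 = False:
Case x2 = False:
The clause (x1) is unit, so x1 = True.
All clauses are satisfied.

x1: True,  x2: False,  x3: True,  x4: True,  x5: False,  x6: False,  x7: True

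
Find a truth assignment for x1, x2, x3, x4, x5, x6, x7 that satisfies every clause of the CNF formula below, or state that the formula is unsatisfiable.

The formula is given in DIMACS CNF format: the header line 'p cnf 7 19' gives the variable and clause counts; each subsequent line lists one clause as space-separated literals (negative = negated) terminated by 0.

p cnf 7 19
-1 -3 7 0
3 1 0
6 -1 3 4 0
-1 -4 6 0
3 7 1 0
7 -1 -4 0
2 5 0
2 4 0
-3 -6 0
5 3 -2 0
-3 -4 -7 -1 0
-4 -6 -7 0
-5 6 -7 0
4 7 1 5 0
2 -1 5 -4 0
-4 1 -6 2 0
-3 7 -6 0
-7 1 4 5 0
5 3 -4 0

x1=False, x2=True, x3=True, x4=True, x5=False, x6=False, x7=False

Try x3 = True.
The clause (¬x6) is unit, so x6 = False.
Try x1 = False.
Try x2 = True.
Try x5 = False.
Try x4 = True.
Every clause is now satisfied; x7 is unconstrained.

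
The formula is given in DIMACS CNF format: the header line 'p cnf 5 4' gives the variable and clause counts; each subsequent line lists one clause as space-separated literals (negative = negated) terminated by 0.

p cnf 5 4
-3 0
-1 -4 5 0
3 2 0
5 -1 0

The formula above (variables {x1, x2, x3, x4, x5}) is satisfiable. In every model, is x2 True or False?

Suppose x2 = False.
Unit clause (¬x3) forces x3 = False.
Now (x3) is unsatisfied and unit — conflict.
So every satisfying assignment has x2 = True.

True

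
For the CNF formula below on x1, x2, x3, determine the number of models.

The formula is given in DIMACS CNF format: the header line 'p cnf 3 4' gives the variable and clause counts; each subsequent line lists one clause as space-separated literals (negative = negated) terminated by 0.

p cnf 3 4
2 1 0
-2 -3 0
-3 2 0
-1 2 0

2

There are 2^3 = 8 truth assignments over (x1, x2, x3).
Check each against the 4 clauses (columns in the order x1, x2, x3):
  F F F  ✗ fails (x2 ∨ x1)
  F F T  ✗ fails (x2 ∨ x1)
  F T F  ✓ satisfies all
  F T T  ✗ fails (¬x2 ∨ ¬x3)
  T F F  ✗ fails (¬x1 ∨ x2)
  T F T  ✗ fails (¬x3 ∨ x2)
  T T F  ✓ satisfies all
  T T T  ✗ fails (¬x2 ∨ ¬x3)
2 of the 8 rows are models.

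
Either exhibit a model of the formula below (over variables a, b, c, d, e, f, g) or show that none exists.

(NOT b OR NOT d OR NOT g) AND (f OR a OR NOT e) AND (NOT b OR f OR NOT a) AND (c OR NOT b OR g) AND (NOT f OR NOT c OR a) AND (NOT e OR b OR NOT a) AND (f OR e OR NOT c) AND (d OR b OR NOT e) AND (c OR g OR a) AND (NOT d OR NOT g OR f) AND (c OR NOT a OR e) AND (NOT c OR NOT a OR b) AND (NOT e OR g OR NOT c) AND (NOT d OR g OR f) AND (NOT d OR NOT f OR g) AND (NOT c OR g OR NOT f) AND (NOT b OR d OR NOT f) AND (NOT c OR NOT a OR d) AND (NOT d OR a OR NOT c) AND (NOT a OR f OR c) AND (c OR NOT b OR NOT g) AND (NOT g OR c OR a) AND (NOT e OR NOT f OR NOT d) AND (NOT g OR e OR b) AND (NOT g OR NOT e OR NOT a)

UNSATISFIABLE

Case b = false:
Case e = false:
Unit clause (NOT g) forces g = false.
Case f = true:
Unit clause (NOT d) forces d = false.
Unit clause (NOT c) forces c = false.
Unit clause (a) forces a = true.
Now (NOT a) is unsatisfied and unit — conflict.
That branch fails; take f = false instead.
Unit clause (NOT c) forces c = false.
Unit clause (a) forces a = true.
Now (NOT a) is unsatisfied and unit — conflict.
Neither f = true nor f = false works.
That branch fails; take e = true instead.
Unit clause (NOT a) forces a = false.
Unit clause (f) forces f = true.
Unit clause (NOT c) forces c = false.
Unit clause (d) forces d = true.
Now (NOT d) is unsatisfied and unit — conflict.
Neither e = true nor e = false works.
That branch fails; take b = true instead.
Case d = false:
Unit clause (NOT f) forces f = false.
Unit clause (NOT a) forces a = false.
Unit clause (NOT e) forces e = false.
Unit clause (NOT c) forces c = false.
Unit clause (g) forces g = true.
Now (NOT g) is unsatisfied and unit — conflict.
That branch fails; take d = true instead.
Unit clause (NOT g) forces g = false.
Unit clause (c) forces c = true.
Unit clause (NOT e) forces e = false.
Unit clause (f) forces f = true.
Now (NOT f) is unsatisfied and unit — conflict.
Neither d = true nor d = false works.
Neither b = true nor b = false works.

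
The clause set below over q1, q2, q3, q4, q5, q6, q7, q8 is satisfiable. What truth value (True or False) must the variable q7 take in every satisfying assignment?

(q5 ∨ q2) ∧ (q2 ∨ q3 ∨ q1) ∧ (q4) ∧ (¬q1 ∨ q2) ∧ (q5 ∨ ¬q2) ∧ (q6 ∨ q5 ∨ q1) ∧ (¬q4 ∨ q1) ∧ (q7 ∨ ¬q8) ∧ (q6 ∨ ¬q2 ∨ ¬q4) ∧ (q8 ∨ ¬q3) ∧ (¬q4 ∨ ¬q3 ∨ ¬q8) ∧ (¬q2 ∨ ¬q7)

Suppose q7 = True.
The clause (q4) is unit, so q4 = True.
The clause (q1) is unit, so q1 = True.
The clause (q2) is unit, so q2 = True.
Now (¬q2) is unsatisfied and unit — conflict.
So every satisfying assignment has q7 = False.

False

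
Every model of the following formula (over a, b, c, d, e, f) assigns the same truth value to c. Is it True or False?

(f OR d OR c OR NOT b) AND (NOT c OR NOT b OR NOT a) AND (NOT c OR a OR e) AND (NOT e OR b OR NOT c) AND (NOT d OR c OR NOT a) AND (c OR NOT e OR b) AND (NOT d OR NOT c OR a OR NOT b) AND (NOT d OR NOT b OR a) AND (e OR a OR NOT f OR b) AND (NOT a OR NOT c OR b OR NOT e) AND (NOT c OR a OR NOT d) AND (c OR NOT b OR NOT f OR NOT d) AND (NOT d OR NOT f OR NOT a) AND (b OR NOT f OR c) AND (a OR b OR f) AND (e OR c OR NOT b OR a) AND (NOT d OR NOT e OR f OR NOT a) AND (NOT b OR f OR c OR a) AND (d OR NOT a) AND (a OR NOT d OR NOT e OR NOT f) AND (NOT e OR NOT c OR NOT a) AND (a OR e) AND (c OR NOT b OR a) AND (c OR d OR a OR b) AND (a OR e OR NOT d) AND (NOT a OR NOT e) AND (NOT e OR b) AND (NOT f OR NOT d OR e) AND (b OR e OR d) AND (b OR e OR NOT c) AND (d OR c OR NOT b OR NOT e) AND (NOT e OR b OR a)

Suppose c = false.
Case d = false:
Unit clause (NOT a) forces a = false.
Unit clause (e) forces e = true.
Unit clause (b) forces b = true.
Now (NOT b) is unsatisfied and unit — conflict.
So d must be the other value — set d = true.
Unit clause (NOT a) forces a = false.
Unit clause (NOT b) forces b = false.
Unit clause (NOT e) forces e = false.
Now (e) is unsatisfied and unit — conflict.
Either choice for d ends in contradiction.
So every satisfying assignment has c = True.

True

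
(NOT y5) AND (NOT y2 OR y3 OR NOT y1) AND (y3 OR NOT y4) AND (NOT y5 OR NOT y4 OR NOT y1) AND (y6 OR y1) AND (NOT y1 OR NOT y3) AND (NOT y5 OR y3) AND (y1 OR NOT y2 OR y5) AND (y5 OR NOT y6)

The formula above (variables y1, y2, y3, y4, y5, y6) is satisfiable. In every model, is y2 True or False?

False

Suppose y2 = true.
(NOT y5) alone gives y5 = false.
(y1) alone gives y1 = true.
(y3) alone gives y3 = true.
But (NOT y3) is also a unit clause — contradiction.
So every satisfying assignment has y2 = False.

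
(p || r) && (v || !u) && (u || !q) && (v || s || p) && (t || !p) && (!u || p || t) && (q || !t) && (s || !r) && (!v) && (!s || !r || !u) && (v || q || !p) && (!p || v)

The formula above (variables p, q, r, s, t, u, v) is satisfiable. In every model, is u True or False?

False

Suppose u = true.
Unit clause (v) forces v = true.
Now (!v) is unsatisfied and unit — conflict.
So every satisfying assignment has u = False.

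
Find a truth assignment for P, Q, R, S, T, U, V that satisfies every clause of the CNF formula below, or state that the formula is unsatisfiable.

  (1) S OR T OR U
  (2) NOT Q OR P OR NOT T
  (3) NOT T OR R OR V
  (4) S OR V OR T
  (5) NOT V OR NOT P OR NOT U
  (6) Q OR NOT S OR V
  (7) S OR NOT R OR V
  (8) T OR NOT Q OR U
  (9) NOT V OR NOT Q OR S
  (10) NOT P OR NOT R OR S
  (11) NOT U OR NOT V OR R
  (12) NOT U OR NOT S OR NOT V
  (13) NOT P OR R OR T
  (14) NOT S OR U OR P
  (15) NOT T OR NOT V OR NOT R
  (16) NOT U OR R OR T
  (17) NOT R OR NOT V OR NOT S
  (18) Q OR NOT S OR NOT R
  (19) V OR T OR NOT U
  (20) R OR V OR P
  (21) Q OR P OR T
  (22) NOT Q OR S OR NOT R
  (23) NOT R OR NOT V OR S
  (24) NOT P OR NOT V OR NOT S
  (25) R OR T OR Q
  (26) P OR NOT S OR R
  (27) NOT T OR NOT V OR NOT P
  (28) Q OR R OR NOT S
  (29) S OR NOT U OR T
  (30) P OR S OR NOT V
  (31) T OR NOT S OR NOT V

Try S = true.
Try Q = true.
Try P = true.
From the singleton clause (NOT V), V = false.
Try T = true.
From the singleton clause (R), R = true.
Every clause is now satisfied; U is unconstrained.

P=true; Q=true; R=true; S=true; T=true; U=false; V=false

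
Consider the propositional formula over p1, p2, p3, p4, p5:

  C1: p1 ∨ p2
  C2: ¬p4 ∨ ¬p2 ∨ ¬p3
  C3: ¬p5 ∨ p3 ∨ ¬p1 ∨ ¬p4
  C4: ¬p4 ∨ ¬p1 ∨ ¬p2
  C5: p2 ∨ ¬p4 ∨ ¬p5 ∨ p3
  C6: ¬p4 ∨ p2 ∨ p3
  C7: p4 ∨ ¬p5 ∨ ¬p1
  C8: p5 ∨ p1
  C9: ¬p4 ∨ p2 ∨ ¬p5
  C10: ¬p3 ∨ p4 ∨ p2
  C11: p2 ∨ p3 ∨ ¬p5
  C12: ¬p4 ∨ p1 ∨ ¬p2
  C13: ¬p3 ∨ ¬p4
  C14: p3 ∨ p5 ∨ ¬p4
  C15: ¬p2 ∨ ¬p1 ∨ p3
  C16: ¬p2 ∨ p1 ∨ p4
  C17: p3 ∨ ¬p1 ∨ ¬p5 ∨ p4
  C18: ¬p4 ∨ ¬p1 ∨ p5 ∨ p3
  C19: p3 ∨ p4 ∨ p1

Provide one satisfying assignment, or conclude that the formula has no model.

p1 ↦ True,  p2 ↦ True,  p3 ↦ True,  p4 ↦ False,  p5 ↦ False

Branch on p1: set p1 = True.
Branch on p4: set p4 = False.
The clause (¬p5) is unit, so p5 = False.
Branch on p3: set p3 = True.
The clause (p2) is unit, so p2 = True.
All clauses are satisfied.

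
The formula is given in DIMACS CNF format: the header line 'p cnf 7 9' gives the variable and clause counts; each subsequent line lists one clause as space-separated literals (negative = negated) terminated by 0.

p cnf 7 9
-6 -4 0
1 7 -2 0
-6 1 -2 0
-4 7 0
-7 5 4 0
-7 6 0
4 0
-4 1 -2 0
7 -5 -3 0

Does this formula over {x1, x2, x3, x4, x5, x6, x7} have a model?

No

Unit clause (x4) forces x4 = True.
Unit clause (¬x6) forces x6 = False.
Unit clause (x7) forces x7 = True.
Now (¬x7) is unsatisfied and unit — conflict.
No assignment satisfies every clause.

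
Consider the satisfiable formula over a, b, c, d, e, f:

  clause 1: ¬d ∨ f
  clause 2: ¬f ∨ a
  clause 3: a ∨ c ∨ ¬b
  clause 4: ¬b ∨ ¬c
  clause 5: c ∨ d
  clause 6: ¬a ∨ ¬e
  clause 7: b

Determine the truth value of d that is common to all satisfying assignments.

Suppose d = False.
The clause (c) is unit, so c = True.
The clause (¬b) is unit, so b = False.
Now (b) is unsatisfied and unit — conflict.
So every satisfying assignment has d = True.

True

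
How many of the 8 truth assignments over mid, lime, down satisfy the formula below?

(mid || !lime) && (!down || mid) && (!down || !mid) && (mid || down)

2

There are 2^3 = 8 truth assignments over (mid, lime, down).
Check each against the 4 clauses (columns in the order mid, lime, down):
  F F F  ✗ fails (mid || down)
  F F T  ✗ fails (!down || mid)
  F T F  ✗ fails (mid || !lime)
  F T T  ✗ fails (mid || !lime)
  T F F  ✓ satisfies all
  T F T  ✗ fails (!down || !mid)
  T T F  ✓ satisfies all
  T T T  ✗ fails (!down || !mid)
2 of the 8 rows are models.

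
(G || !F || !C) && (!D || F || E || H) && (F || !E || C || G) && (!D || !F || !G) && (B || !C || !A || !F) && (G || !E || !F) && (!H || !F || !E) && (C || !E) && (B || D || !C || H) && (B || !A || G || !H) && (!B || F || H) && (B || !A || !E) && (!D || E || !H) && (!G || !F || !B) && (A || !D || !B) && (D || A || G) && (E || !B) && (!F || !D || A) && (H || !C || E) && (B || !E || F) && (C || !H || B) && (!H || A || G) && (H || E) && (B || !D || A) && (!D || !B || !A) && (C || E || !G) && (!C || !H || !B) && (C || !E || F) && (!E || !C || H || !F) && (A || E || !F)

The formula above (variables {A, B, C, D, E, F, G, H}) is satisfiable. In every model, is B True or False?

False

Suppose B = true.
From the singleton clause (E), E = true.
From the singleton clause (C), C = true.
From the singleton clause (!H), H = false.
From the singleton clause (F), F = true.
That conflicts with the unit clause (!F).
So every satisfying assignment has B = False.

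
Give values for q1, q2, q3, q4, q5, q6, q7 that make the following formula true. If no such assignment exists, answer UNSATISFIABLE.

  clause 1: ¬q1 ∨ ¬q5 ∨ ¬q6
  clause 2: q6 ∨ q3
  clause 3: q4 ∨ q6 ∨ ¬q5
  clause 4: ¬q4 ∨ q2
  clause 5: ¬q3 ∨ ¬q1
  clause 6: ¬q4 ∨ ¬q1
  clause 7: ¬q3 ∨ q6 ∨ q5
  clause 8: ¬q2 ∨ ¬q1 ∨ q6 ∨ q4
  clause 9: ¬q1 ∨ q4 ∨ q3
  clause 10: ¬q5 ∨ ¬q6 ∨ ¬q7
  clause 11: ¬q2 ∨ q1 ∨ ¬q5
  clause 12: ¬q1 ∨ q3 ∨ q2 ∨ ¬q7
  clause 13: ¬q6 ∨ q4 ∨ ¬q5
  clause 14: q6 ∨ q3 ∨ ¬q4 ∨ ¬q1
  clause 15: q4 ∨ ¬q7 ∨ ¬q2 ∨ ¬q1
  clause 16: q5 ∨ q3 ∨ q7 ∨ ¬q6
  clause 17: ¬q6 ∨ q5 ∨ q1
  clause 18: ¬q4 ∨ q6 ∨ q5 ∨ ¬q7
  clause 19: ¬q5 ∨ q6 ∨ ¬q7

UNSATISFIABLE

Branch on q6: set q6 = True.
Branch on q1: set q1 = False.
From the singleton clause (q5), q5 = True.
From the singleton clause (¬q7), q7 = False.
From the singleton clause (¬q2), q2 = False.
From the singleton clause (¬q4), q4 = False.
That conflicts with the unit clause (q4).
So q1 must be the other value — set q1 = True.
From the singleton clause (¬q5), q5 = False.
From the singleton clause (¬q3), q3 = False.
From the singleton clause (¬q4), q4 = False.
That conflicts with the unit clause (q4).
Either choice for q1 ends in contradiction.
So q6 must be the other value — set q6 = False.
From the singleton clause (q3), q3 = True.
From the singleton clause (¬q1), q1 = False.
From the singleton clause (q5), q5 = True.
From the singleton clause (q4), q4 = True.
From the singleton clause (q2), q2 = True.
That conflicts with the unit clause (¬q2).
Either choice for q6 ends in contradiction.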